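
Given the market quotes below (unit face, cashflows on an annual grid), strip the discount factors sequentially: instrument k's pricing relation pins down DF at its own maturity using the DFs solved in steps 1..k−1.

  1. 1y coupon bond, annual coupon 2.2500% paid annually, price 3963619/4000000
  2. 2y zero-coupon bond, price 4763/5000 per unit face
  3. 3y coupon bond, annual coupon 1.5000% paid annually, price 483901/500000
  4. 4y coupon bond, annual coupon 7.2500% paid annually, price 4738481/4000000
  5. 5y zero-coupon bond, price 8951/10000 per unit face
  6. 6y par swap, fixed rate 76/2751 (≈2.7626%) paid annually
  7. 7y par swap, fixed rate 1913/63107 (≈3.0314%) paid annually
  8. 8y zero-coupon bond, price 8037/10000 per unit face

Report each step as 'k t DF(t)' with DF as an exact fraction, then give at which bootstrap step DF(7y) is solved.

step 1 [1y] bond c/1=9/400: DF=(3963619/4000000 − 9/400·(0))/(1+9/400) = 9691/10000 ≈ 0.969100
step 2 [2y] zero: DF = P = 4763/5000 ≈ 0.952600
step 3 [3y] bond c/1=3/200: DF=(483901/500000 − 3/200·(0.969100+0.952600))/(1+3/200) = 9251/10000 ≈ 0.925100
step 4 [4y] bond c/1=29/400: DF=(4738481/4000000 − 29/400·(0.969100+0.952600+0.925100))/(1+29/400) = 9121/10000 ≈ 0.912100
step 5 [5y] zero: DF = P = 8951/10000 ≈ 0.895100
step 6 [6y] swap r/1=76/2751: DF=(1 − 76/2751·(0.969100+0.952600+0.925100+0.912100+0.895100))/(1+76/2751) = 106/125 ≈ 0.848000
step 7 [7y] swap r/1=1913/63107: DF=(1 − 1913/63107·(0.969100+0.952600+0.925100+0.912100+0.895100+0.848000))/(1+1913/63107) = 8087/10000 ≈ 0.808700
step 8 [8y] zero: DF = P = 8037/10000 ≈ 0.803700

1 1 9691/10000
2 2 4763/5000
3 3 9251/10000
4 4 9121/10000
5 5 8951/10000
6 6 106/125
7 7 8087/10000
8 8 8037/10000
DF(7y) is solved at step 7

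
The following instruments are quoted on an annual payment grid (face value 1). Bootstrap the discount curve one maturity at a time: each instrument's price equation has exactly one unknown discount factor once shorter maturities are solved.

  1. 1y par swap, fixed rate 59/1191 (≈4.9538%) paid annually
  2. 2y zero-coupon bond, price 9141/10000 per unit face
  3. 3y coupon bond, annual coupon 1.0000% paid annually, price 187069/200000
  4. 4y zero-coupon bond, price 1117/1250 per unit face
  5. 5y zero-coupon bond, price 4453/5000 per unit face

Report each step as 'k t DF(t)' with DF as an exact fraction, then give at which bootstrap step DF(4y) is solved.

1 1 1191/1250
2 2 9141/10000
3 3 2269/2500
4 4 1117/1250
5 5 4453/5000
DF(4y) is solved at step 4

step 1 [1y] swap r/1=59/1191: DF=(1 − 59/1191·(0))/(1+59/1191) = 1191/1250 ≈ 0.952800
step 2 [2y] zero: DF = P = 9141/10000 ≈ 0.914100
step 3 [3y] bond c/1=1/100: DF=(187069/200000 − 1/100·(0.952800+0.914100))/(1+1/100) = 2269/2500 ≈ 0.907600
step 4 [4y] zero: DF = P = 1117/1250 ≈ 0.893600
step 5 [5y] zero: DF = P = 4453/5000 ≈ 0.890600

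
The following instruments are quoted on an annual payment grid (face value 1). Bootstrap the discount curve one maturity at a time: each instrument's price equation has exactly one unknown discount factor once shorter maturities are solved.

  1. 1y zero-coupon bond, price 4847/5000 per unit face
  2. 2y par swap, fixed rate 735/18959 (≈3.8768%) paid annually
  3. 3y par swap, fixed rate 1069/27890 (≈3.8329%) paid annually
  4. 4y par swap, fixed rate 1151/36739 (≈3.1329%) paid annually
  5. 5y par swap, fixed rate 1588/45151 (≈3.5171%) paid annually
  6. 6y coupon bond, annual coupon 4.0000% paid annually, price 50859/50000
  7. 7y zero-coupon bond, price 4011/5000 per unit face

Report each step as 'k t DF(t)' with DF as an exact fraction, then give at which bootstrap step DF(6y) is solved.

step 1 [1y] zero: DF = P = 4847/5000 ≈ 0.969400
step 2 [2y] swap r/1=735/18959: DF=(1 − 735/18959·(0.969400))/(1+735/18959) = 1853/2000 ≈ 0.926500
step 3 [3y] swap r/1=1069/27890: DF=(1 − 1069/27890·(0.969400+0.926500))/(1+1069/27890) = 8931/10000 ≈ 0.893100
step 4 [4y] swap r/1=1151/36739: DF=(1 − 1151/36739·(0.969400+0.926500+0.893100))/(1+1151/36739) = 8849/10000 ≈ 0.884900
step 5 [5y] swap r/1=1588/45151: DF=(1 − 1588/45151·(0.969400+0.926500+0.893100+0.884900))/(1+1588/45151) = 2103/2500 ≈ 0.841200
step 6 [6y] bond c/1=1/25: DF=(50859/50000 − 1/25·(0.969400+0.926500+0.893100+0.884900+0.841200))/(1+1/25) = 2011/2500 ≈ 0.804400
step 7 [7y] zero: DF = P = 4011/5000 ≈ 0.802200

1 1 4847/5000
2 2 1853/2000
3 3 8931/10000
4 4 8849/10000
5 5 2103/2500
6 6 2011/2500
7 7 4011/5000
DF(6y) is solved at step 6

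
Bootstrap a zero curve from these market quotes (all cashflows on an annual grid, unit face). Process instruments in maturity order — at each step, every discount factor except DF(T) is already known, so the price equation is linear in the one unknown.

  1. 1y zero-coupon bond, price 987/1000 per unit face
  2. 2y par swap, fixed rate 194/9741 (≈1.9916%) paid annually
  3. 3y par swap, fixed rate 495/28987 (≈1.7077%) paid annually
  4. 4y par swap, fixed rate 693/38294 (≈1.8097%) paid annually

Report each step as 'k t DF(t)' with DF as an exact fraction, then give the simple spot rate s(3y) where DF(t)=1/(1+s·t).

step 1 [1y] zero: DF = P = 987/1000 ≈ 0.987000
step 2 [2y] swap r/1=194/9741: DF=(1 − 194/9741·(0.987000))/(1+194/9741) = 2403/2500 ≈ 0.961200
step 3 [3y] swap r/1=495/28987: DF=(1 − 495/28987·(0.987000+0.961200))/(1+495/28987) = 1901/2000 ≈ 0.950500
step 4 [4y] swap r/1=693/38294: DF=(1 − 693/38294·(0.987000+0.961200+0.950500))/(1+693/38294) = 9307/10000 ≈ 0.930700

1 1 987/1000
2 2 2403/2500
3 3 1901/2000
4 4 9307/10000
s(3y) = (1/(1901/2000) − 1)/(3) = 33/1901 ≈ 1.7359%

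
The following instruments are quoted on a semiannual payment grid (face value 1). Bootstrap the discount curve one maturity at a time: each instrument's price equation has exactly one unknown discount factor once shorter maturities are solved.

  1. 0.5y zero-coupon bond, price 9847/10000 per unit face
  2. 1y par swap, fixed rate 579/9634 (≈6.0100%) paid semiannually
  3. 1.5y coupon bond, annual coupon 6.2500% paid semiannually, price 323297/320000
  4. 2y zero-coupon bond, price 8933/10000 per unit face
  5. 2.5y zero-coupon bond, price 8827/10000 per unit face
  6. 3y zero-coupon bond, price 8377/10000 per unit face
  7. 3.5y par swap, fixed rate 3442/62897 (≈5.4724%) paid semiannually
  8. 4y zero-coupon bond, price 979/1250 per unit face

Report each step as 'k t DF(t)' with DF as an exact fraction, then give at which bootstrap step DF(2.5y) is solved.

step 1 [0.5y] zero: DF = P = 9847/10000 ≈ 0.984700
step 2 [1y] swap r/2=579/19268: DF=(1 − 579/19268·(0.984700))/(1+579/19268) = 9421/10000 ≈ 0.942100
step 3 [1.5y] bond c/2=1/32: DF=(323297/320000 − 1/32·(0.984700+0.942100))/(1+1/32) = 9213/10000 ≈ 0.921300
step 4 [2y] zero: DF = P = 8933/10000 ≈ 0.893300
step 5 [2.5y] zero: DF = P = 8827/10000 ≈ 0.882700
step 6 [3y] zero: DF = P = 8377/10000 ≈ 0.837700
step 7 [3.5y] swap r/2=1721/62897: DF=(1 − 1721/62897·(0.984700+0.942100+0.921300+0.893300+0.882700+0.837700))/(1+1721/62897) = 8279/10000 ≈ 0.827900
step 8 [4y] zero: DF = P = 979/1250 ≈ 0.783200

1 1/2 9847/10000
2 1 9421/10000
3 3/2 9213/10000
4 2 8933/10000
5 5/2 8827/10000
6 3 8377/10000
7 7/2 8279/10000
8 4 979/1250
DF(2.5y) is solved at step 5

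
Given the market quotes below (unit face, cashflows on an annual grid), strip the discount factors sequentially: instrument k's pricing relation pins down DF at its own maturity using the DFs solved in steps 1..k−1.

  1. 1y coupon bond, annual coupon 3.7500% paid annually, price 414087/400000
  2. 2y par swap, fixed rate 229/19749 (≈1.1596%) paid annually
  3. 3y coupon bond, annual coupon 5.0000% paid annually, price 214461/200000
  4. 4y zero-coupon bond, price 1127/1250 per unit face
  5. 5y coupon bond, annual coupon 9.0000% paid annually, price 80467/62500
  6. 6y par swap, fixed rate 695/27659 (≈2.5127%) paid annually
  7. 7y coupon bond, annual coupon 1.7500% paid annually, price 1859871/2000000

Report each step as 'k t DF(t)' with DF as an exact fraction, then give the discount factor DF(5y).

step 1 [1y] bond c/1=3/80: DF=(414087/400000 − 3/80·(0))/(1+3/80) = 4989/5000 ≈ 0.997800
step 2 [2y] swap r/1=229/19749: DF=(1 − 229/19749·(0.997800))/(1+229/19749) = 9771/10000 ≈ 0.977100
step 3 [3y] bond c/1=1/20: DF=(214461/200000 − 1/20·(0.997800+0.977100))/(1+1/20) = 1159/1250 ≈ 0.927200
step 4 [4y] zero: DF = P = 1127/1250 ≈ 0.901600
step 5 [5y] bond c/1=9/100: DF=(80467/62500 − 9/100·(0.997800+0.977100+0.927200+0.901600))/(1+9/100) = 8671/10000 ≈ 0.867100
step 6 [6y] swap r/1=695/27659: DF=(1 − 695/27659·(0.997800+0.977100+0.927200+0.901600+0.867100))/(1+695/27659) = 861/1000 ≈ 0.861000
step 7 [7y] bond c/1=7/400: DF=(1859871/2000000 − 7/400·(0.997800+0.977100+0.927200+0.901600+0.867100+0.861000))/(1+7/400) = 2047/2500 ≈ 0.818800

1 1 4989/5000
2 2 9771/10000
3 3 1159/1250
4 4 1127/1250
5 5 8671/10000
6 6 861/1000
7 7 2047/2500
DF(5y) = 8671/10000 ≈ 0.867100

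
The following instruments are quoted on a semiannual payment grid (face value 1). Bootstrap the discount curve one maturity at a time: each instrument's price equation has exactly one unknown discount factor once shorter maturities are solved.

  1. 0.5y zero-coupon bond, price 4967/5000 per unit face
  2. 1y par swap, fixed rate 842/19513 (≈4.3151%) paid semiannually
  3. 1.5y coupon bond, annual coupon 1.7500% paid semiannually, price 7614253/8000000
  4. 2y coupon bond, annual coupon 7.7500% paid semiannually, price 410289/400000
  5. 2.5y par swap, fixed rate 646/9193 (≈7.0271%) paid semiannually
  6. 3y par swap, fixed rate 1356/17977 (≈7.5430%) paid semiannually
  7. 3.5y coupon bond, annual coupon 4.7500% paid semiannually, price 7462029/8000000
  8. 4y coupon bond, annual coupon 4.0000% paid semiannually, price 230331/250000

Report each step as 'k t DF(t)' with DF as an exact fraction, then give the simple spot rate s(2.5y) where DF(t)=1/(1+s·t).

1 1/2 4967/5000
2 1 9579/10000
3 3/2 4633/5000
4 2 8801/10000
5 5/2 1677/2000
6 3 3983/5000
7 7/2 393/500
8 4 7821/10000
s(2.5y) = (1/(1677/2000) − 1)/(5/2) = 646/8385 ≈ 7.7042%

step 1 [0.5y] zero: DF = P = 4967/5000 ≈ 0.993400
step 2 [1y] swap r/2=421/19513: DF=(1 − 421/19513·(0.993400))/(1+421/19513) = 9579/10000 ≈ 0.957900
step 3 [1.5y] bond c/2=7/800: DF=(7614253/8000000 − 7/800·(0.993400+0.957900))/(1+7/800) = 4633/5000 ≈ 0.926600
step 4 [2y] bond c/2=31/800: DF=(410289/400000 − 31/800·(0.993400+0.957900+0.926600))/(1+31/800) = 8801/10000 ≈ 0.880100
step 5 [2.5y] swap r/2=323/9193: DF=(1 − 323/9193·(0.993400+0.957900+0.926600+0.880100))/(1+323/9193) = 1677/2000 ≈ 0.838500
step 6 [3y] swap r/2=678/17977: DF=(1 − 678/17977·(0.993400+0.957900+0.926600+0.880100+0.838500))/(1+678/17977) = 3983/5000 ≈ 0.796600
step 7 [3.5y] bond c/2=19/800: DF=(7462029/8000000 − 19/800·(0.993400+0.957900+0.926600+0.880100+0.838500+0.796600))/(1+19/800) = 393/500 ≈ 0.786000
step 8 [4y] bond c/2=1/50: DF=(230331/250000 − 1/50·(0.993400+0.957900+0.926600+0.880100+0.838500+0.796600+0.786000))/(1+1/50) = 7821/10000 ≈ 0.782100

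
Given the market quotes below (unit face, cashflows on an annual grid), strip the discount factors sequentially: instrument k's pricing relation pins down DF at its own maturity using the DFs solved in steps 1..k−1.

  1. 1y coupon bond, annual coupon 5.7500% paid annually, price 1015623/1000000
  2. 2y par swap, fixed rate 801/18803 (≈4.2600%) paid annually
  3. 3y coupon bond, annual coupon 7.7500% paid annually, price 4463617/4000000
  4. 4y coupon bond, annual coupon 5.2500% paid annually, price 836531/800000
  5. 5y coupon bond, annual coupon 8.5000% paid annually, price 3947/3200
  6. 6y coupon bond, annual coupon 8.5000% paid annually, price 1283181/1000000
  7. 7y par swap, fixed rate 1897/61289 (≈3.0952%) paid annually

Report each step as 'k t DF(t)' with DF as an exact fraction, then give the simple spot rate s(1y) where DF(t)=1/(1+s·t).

1 1 2401/2500
2 2 9199/10000
3 3 2251/2500
4 4 2137/2500
5 5 213/250
6 6 8311/10000
7 7 8103/10000
s(1y) = (1/(2401/2500) − 1)/(1) = 99/2401 ≈ 4.1233%

step 1 [1y] bond c/1=23/400: DF=(1015623/1000000 − 23/400·(0))/(1+23/400) = 2401/2500 ≈ 0.960400
step 2 [2y] swap r/1=801/18803: DF=(1 − 801/18803·(0.960400))/(1+801/18803) = 9199/10000 ≈ 0.919900
step 3 [3y] bond c/1=31/400: DF=(4463617/4000000 − 31/400·(0.960400+0.919900))/(1+31/400) = 2251/2500 ≈ 0.900400
step 4 [4y] bond c/1=21/400: DF=(836531/800000 − 21/400·(0.960400+0.919900+0.900400))/(1+21/400) = 2137/2500 ≈ 0.854800
step 5 [5y] bond c/1=17/200: DF=(3947/3200 − 17/200·(0.960400+0.919900+0.900400+0.854800))/(1+17/200) = 213/250 ≈ 0.852000
step 6 [6y] bond c/1=17/200: DF=(1283181/1000000 − 17/200·(0.960400+0.919900+0.900400+0.854800+0.852000))/(1+17/200) = 8311/10000 ≈ 0.831100
step 7 [7y] swap r/1=1897/61289: DF=(1 − 1897/61289·(0.960400+0.919900+0.900400+0.854800+0.852000+0.831100))/(1+1897/61289) = 8103/10000 ≈ 0.810300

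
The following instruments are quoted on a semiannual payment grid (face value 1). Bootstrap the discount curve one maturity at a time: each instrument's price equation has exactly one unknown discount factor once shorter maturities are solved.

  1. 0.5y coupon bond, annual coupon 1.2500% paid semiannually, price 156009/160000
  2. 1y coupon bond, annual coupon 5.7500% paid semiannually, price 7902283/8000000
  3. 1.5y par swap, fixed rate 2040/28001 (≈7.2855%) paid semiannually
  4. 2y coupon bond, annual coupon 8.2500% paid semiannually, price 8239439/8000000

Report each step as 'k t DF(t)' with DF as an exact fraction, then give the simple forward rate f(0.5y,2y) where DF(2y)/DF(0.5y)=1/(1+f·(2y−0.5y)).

1 1/2 969/1000
2 1 9331/10000
3 3/2 449/500
4 2 4391/5000
f(0.5y,2y) = ((969/1000)/(4391/5000) − 1)/(3/2) = 908/13173 ≈ 6.8929%

step 1 [0.5y] bond c/2=1/160: DF=(156009/160000 − 1/160·(0))/(1+1/160) = 969/1000 ≈ 0.969000
step 2 [1y] bond c/2=23/800: DF=(7902283/8000000 − 23/800·(0.969000))/(1+23/800) = 9331/10000 ≈ 0.933100
step 3 [1.5y] swap r/2=1020/28001: DF=(1 − 1020/28001·(0.969000+0.933100))/(1+1020/28001) = 449/500 ≈ 0.898000
step 4 [2y] bond c/2=33/800: DF=(8239439/8000000 − 33/800·(0.969000+0.933100+0.898000))/(1+33/800) = 4391/5000 ≈ 0.878200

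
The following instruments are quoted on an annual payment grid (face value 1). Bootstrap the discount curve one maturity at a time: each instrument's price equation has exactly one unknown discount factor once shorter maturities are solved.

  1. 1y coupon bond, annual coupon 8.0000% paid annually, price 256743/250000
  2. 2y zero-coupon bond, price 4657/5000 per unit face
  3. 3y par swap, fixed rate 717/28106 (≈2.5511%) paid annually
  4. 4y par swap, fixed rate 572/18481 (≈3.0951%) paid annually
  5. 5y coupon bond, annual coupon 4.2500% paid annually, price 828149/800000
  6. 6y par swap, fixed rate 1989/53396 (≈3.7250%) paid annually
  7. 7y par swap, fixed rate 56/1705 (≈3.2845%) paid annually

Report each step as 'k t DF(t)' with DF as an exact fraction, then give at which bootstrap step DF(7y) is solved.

1 1 9509/10000
2 2 4657/5000
3 3 9283/10000
4 4 1107/1250
5 5 8423/10000
6 6 8011/10000
7 7 499/625
DF(7y) is solved at step 7

step 1 [1y] bond c/1=2/25: DF=(256743/250000 − 2/25·(0))/(1+2/25) = 9509/10000 ≈ 0.950900
step 2 [2y] zero: DF = P = 4657/5000 ≈ 0.931400
step 3 [3y] swap r/1=717/28106: DF=(1 − 717/28106·(0.950900+0.931400))/(1+717/28106) = 9283/10000 ≈ 0.928300
step 4 [4y] swap r/1=572/18481: DF=(1 − 572/18481·(0.950900+0.931400+0.928300))/(1+572/18481) = 1107/1250 ≈ 0.885600
step 5 [5y] bond c/1=17/400: DF=(828149/800000 − 17/400·(0.950900+0.931400+0.928300+0.885600))/(1+17/400) = 8423/10000 ≈ 0.842300
step 6 [6y] swap r/1=1989/53396: DF=(1 − 1989/53396·(0.950900+0.931400+0.928300+0.885600+0.842300))/(1+1989/53396) = 8011/10000 ≈ 0.801100
step 7 [7y] swap r/1=56/1705: DF=(1 − 56/1705·(0.950900+0.931400+0.928300+0.885600+0.842300+0.801100))/(1+56/1705) = 499/625 ≈ 0.798400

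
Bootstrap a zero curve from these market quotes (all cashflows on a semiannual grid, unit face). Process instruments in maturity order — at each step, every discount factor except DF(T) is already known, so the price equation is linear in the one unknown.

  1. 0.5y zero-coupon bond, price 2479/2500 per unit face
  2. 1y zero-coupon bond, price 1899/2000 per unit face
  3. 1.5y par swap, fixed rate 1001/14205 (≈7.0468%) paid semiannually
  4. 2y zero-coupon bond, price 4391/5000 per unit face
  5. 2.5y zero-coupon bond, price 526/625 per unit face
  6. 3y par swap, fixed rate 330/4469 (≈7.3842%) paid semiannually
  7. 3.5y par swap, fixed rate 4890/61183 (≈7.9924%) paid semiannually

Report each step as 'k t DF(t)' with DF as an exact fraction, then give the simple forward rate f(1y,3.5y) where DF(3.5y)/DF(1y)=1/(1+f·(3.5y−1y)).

1 1/2 2479/2500
2 1 1899/2000
3 3/2 8999/10000
4 2 4391/5000
5 5/2 526/625
6 3 401/500
7 7/2 1511/2000
f(1y,3.5y) = ((1899/2000)/(1511/2000) − 1)/(5/2) = 776/7555 ≈ 10.2713%

step 1 [0.5y] zero: DF = P = 2479/2500 ≈ 0.991600
step 2 [1y] zero: DF = P = 1899/2000 ≈ 0.949500
step 3 [1.5y] swap r/2=1001/28410: DF=(1 − 1001/28410·(0.991600+0.949500))/(1+1001/28410) = 8999/10000 ≈ 0.899900
step 4 [2y] zero: DF = P = 4391/5000 ≈ 0.878200
step 5 [2.5y] zero: DF = P = 526/625 ≈ 0.841600
step 6 [3y] swap r/2=165/4469: DF=(1 − 165/4469·(0.991600+0.949500+0.899900+0.878200+0.841600))/(1+165/4469) = 401/500 ≈ 0.802000
step 7 [3.5y] swap r/2=2445/61183: DF=(1 − 2445/61183·(0.991600+0.949500+0.899900+0.878200+0.841600+0.802000))/(1+2445/61183) = 1511/2000 ≈ 0.755500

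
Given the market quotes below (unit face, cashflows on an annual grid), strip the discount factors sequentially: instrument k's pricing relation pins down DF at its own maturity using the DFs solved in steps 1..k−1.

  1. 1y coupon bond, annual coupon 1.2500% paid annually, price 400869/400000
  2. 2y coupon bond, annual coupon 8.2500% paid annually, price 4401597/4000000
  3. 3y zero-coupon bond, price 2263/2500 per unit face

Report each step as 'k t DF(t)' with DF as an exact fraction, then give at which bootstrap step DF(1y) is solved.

step 1 [1y] bond c/1=1/80: DF=(400869/400000 − 1/80·(0))/(1+1/80) = 4949/5000 ≈ 0.989800
step 2 [2y] bond c/1=33/400: DF=(4401597/4000000 − 33/400·(0.989800))/(1+33/400) = 9411/10000 ≈ 0.941100
step 3 [3y] zero: DF = P = 2263/2500 ≈ 0.905200

1 1 4949/5000
2 2 9411/10000
3 3 2263/2500
DF(1y) is solved at step 1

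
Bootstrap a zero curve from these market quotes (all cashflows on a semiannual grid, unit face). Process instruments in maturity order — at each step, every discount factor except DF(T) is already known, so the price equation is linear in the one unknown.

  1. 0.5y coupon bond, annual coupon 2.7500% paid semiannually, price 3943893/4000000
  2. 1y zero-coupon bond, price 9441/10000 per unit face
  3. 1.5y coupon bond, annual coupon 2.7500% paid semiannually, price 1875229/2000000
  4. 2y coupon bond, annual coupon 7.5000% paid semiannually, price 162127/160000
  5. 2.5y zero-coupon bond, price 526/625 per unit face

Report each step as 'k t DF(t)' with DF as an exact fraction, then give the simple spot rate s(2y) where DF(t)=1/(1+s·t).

step 1 [0.5y] bond c/2=11/800: DF=(3943893/4000000 − 11/800·(0))/(1+11/800) = 4863/5000 ≈ 0.972600
step 2 [1y] zero: DF = P = 9441/10000 ≈ 0.944100
step 3 [1.5y] bond c/2=11/800: DF=(1875229/2000000 − 11/800·(0.972600+0.944100))/(1+11/800) = 8989/10000 ≈ 0.898900
step 4 [2y] bond c/2=3/80: DF=(162127/160000 − 3/80·(0.972600+0.944100+0.898900))/(1+3/80) = 8749/10000 ≈ 0.874900
step 5 [2.5y] zero: DF = P = 526/625 ≈ 0.841600

1 1/2 4863/5000
2 1 9441/10000
3 3/2 8989/10000
4 2 8749/10000
5 5/2 526/625
s(2y) = (1/(8749/10000) − 1)/(2) = 1251/17498 ≈ 7.1494%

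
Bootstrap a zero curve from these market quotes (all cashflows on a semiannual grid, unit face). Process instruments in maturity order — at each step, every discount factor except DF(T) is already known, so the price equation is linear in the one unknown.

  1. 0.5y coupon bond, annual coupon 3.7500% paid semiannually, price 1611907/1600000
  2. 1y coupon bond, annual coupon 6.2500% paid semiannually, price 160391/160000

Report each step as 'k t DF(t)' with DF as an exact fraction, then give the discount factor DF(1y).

step 1 [0.5y] bond c/2=3/160: DF=(1611907/1600000 − 3/160·(0))/(1+3/160) = 9889/10000 ≈ 0.988900
step 2 [1y] bond c/2=1/32: DF=(160391/160000 − 1/32·(0.988900))/(1+1/32) = 9421/10000 ≈ 0.942100

1 1/2 9889/10000
2 1 9421/10000
DF(1y) = 9421/10000 ≈ 0.942100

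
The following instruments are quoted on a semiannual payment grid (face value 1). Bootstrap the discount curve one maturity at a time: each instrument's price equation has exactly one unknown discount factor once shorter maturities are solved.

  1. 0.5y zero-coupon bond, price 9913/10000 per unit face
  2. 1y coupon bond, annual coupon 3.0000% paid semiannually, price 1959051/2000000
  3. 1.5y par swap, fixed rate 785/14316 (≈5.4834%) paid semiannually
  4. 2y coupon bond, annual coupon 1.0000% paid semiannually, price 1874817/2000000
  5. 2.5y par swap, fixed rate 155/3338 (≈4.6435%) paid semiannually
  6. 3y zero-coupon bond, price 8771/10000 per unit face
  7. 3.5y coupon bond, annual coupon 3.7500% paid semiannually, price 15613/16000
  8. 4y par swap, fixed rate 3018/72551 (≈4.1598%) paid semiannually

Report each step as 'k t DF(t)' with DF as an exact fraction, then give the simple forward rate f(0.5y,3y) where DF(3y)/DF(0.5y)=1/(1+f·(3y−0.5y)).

step 1 [0.5y] zero: DF = P = 9913/10000 ≈ 0.991300
step 2 [1y] bond c/2=3/200: DF=(1959051/2000000 − 3/200·(0.991300))/(1+3/200) = 594/625 ≈ 0.950400
step 3 [1.5y] swap r/2=785/28632: DF=(1 − 785/28632·(0.991300+0.950400))/(1+785/28632) = 1843/2000 ≈ 0.921500
step 4 [2y] bond c/2=1/200: DF=(1874817/2000000 − 1/200·(0.991300+0.950400+0.921500))/(1+1/200) = 1837/2000 ≈ 0.918500
step 5 [2.5y] swap r/2=155/6676: DF=(1 − 155/6676·(0.991300+0.950400+0.921500+0.918500))/(1+155/6676) = 1783/2000 ≈ 0.891500
step 6 [3y] zero: DF = P = 8771/10000 ≈ 0.877100
step 7 [3.5y] bond c/2=3/160: DF=(15613/16000 − 3/160·(0.991300+0.950400+0.921500+0.918500+0.891500+0.877100))/(1+3/160) = 8557/10000 ≈ 0.855700
step 8 [4y] swap r/2=1509/72551: DF=(1 − 1509/72551·(0.991300+0.950400+0.921500+0.918500+0.891500+0.877100+0.855700))/(1+1509/72551) = 8491/10000 ≈ 0.849100

1 1/2 9913/10000
2 1 594/625
3 3/2 1843/2000
4 2 1837/2000
5 5/2 1783/2000
6 3 8771/10000
7 7/2 8557/10000
8 4 8491/10000
f(0.5y,3y) = ((9913/10000)/(8771/10000) − 1)/(5/2) = 2284/43855 ≈ 5.2081%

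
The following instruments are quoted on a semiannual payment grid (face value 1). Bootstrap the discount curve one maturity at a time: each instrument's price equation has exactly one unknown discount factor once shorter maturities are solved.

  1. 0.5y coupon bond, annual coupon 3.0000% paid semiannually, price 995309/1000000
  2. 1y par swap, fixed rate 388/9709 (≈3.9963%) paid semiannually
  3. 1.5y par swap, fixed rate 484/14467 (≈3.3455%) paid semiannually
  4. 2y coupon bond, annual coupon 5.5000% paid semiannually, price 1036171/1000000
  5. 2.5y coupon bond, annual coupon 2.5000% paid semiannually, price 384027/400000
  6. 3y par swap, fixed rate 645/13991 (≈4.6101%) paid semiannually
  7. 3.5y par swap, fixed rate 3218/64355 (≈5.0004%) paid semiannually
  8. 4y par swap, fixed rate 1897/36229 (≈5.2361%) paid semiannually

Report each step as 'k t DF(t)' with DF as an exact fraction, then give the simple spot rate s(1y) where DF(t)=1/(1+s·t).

step 1 [0.5y] bond c/2=3/200: DF=(995309/1000000 − 3/200·(0))/(1+3/200) = 4903/5000 ≈ 0.980600
step 2 [1y] swap r/2=194/9709: DF=(1 − 194/9709·(0.980600))/(1+194/9709) = 2403/2500 ≈ 0.961200
step 3 [1.5y] swap r/2=242/14467: DF=(1 − 242/14467·(0.980600+0.961200))/(1+242/14467) = 2379/2500 ≈ 0.951600
step 4 [2y] bond c/2=11/400: DF=(1036171/1000000 − 11/400·(0.980600+0.961200+0.951600))/(1+11/400) = 931/1000 ≈ 0.931000
step 5 [2.5y] bond c/2=1/80: DF=(384027/400000 − 1/80·(0.980600+0.961200+0.951600+0.931000))/(1+1/80) = 901/1000 ≈ 0.901000
step 6 [3y] swap r/2=645/27982: DF=(1 − 645/27982·(0.980600+0.961200+0.951600+0.931000+0.901000))/(1+645/27982) = 871/1000 ≈ 0.871000
step 7 [3.5y] swap r/2=1609/64355: DF=(1 − 1609/64355·(0.980600+0.961200+0.951600+0.931000+0.901000+0.871000))/(1+1609/64355) = 8391/10000 ≈ 0.839100
step 8 [4y] swap r/2=1897/72458: DF=(1 − 1897/72458·(0.980600+0.961200+0.951600+0.931000+0.901000+0.871000+0.839100))/(1+1897/72458) = 8103/10000 ≈ 0.810300

1 1/2 4903/5000
2 1 2403/2500
3 3/2 2379/2500
4 2 931/1000
5 5/2 901/1000
6 3 871/1000
7 7/2 8391/10000
8 4 8103/10000
s(1y) = (1/(2403/2500) − 1)/(1) = 97/2403 ≈ 4.0366%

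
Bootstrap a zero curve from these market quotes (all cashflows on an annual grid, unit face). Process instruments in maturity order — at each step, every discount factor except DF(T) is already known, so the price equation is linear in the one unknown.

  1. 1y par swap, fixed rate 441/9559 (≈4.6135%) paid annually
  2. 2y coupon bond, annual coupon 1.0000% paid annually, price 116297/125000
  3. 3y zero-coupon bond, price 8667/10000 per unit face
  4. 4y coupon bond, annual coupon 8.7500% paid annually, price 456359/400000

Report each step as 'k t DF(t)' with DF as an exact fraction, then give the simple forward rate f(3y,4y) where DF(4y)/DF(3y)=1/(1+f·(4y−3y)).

1 1 9559/10000
2 2 9117/10000
3 3 8667/10000
4 4 8291/10000
f(3y,4y) = ((8667/10000)/(8291/10000) − 1)/(1) = 376/8291 ≈ 4.5350%

step 1 [1y] swap r/1=441/9559: DF=(1 − 441/9559·(0))/(1+441/9559) = 9559/10000 ≈ 0.955900
step 2 [2y] bond c/1=1/100: DF=(116297/125000 − 1/100·(0.955900))/(1+1/100) = 9117/10000 ≈ 0.911700
step 3 [3y] zero: DF = P = 8667/10000 ≈ 0.866700
step 4 [4y] bond c/1=7/80: DF=(456359/400000 − 7/80·(0.955900+0.911700+0.866700))/(1+7/80) = 8291/10000 ≈ 0.829100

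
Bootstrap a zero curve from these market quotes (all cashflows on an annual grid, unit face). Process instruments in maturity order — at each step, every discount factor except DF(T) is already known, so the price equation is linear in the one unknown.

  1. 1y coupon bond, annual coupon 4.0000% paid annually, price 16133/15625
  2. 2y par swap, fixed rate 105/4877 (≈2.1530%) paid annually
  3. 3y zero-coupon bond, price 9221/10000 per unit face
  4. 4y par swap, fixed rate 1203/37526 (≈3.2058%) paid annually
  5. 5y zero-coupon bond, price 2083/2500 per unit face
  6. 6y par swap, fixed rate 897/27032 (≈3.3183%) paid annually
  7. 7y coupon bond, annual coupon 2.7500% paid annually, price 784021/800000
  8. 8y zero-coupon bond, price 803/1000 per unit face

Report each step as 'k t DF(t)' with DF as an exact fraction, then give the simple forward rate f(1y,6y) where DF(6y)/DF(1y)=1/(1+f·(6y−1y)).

step 1 [1y] bond c/1=1/25: DF=(16133/15625 − 1/25·(0))/(1+1/25) = 1241/1250 ≈ 0.992800
step 2 [2y] swap r/1=105/4877: DF=(1 − 105/4877·(0.992800))/(1+105/4877) = 479/500 ≈ 0.958000
step 3 [3y] zero: DF = P = 9221/10000 ≈ 0.922100
step 4 [4y] swap r/1=1203/37526: DF=(1 − 1203/37526·(0.992800+0.958000+0.922100))/(1+1203/37526) = 8797/10000 ≈ 0.879700
step 5 [5y] zero: DF = P = 2083/2500 ≈ 0.833200
step 6 [6y] swap r/1=897/27032: DF=(1 − 897/27032·(0.992800+0.958000+0.922100+0.879700+0.833200))/(1+897/27032) = 4103/5000 ≈ 0.820600
step 7 [7y] bond c/1=11/400: DF=(784021/800000 − 11/400·(0.992800+0.958000+0.922100+0.879700+0.833200+0.820600))/(1+11/400) = 8091/10000 ≈ 0.809100
step 8 [8y] zero: DF = P = 803/1000 ≈ 0.803000

1 1 1241/1250
2 2 479/500
3 3 9221/10000
4 4 8797/10000
5 5 2083/2500
6 6 4103/5000
7 7 8091/10000
8 8 803/1000
f(1y,6y) = ((1241/1250)/(4103/5000) − 1)/(5) = 861/20515 ≈ 4.1969%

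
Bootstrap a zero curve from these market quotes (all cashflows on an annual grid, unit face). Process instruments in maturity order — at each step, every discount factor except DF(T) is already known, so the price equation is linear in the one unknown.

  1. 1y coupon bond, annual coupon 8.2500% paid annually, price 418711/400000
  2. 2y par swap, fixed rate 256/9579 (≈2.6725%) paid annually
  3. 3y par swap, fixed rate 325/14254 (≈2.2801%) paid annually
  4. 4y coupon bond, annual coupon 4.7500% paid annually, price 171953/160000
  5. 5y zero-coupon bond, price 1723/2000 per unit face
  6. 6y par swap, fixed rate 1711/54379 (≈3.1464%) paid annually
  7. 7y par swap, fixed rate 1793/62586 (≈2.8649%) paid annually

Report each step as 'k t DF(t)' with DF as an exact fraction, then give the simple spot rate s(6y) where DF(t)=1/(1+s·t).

step 1 [1y] bond c/1=33/400: DF=(418711/400000 − 33/400·(0))/(1+33/400) = 967/1000 ≈ 0.967000
step 2 [2y] swap r/1=256/9579: DF=(1 − 256/9579·(0.967000))/(1+256/9579) = 593/625 ≈ 0.948800
step 3 [3y] swap r/1=325/14254: DF=(1 − 325/14254·(0.967000+0.948800))/(1+325/14254) = 187/200 ≈ 0.935000
step 4 [4y] bond c/1=19/400: DF=(171953/160000 − 19/400·(0.967000+0.948800+0.935000))/(1+19/400) = 8967/10000 ≈ 0.896700
step 5 [5y] zero: DF = P = 1723/2000 ≈ 0.861500
step 6 [6y] swap r/1=1711/54379: DF=(1 − 1711/54379·(0.967000+0.948800+0.935000+0.896700+0.861500))/(1+1711/54379) = 8289/10000 ≈ 0.828900
step 7 [7y] swap r/1=1793/62586: DF=(1 − 1793/62586·(0.967000+0.948800+0.935000+0.896700+0.861500+0.828900))/(1+1793/62586) = 8207/10000 ≈ 0.820700

1 1 967/1000
2 2 593/625
3 3 187/200
4 4 8967/10000
5 5 1723/2000
6 6 8289/10000
7 7 8207/10000
s(6y) = (1/(8289/10000) − 1)/(6) = 1711/49734 ≈ 3.4403%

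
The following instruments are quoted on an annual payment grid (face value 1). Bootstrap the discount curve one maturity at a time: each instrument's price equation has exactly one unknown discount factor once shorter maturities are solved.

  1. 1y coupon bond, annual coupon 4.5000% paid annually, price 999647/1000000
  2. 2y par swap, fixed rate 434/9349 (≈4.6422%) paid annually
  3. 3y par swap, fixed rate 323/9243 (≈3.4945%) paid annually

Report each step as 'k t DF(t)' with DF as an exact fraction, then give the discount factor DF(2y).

step 1 [1y] bond c/1=9/200: DF=(999647/1000000 − 9/200·(0))/(1+9/200) = 4783/5000 ≈ 0.956600
step 2 [2y] swap r/1=434/9349: DF=(1 − 434/9349·(0.956600))/(1+434/9349) = 2283/2500 ≈ 0.913200
step 3 [3y] swap r/1=323/9243: DF=(1 − 323/9243·(0.956600+0.913200))/(1+323/9243) = 9031/10000 ≈ 0.903100

1 1 4783/5000
2 2 2283/2500
3 3 9031/10000
DF(2y) = 2283/2500 ≈ 0.913200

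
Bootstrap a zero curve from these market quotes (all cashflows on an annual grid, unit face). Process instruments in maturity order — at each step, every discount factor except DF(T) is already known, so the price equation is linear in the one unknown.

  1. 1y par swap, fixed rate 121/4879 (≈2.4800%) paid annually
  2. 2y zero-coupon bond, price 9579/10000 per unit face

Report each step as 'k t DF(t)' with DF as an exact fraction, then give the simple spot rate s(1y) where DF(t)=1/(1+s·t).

1 1 4879/5000
2 2 9579/10000
s(1y) = (1/(4879/5000) − 1)/(1) = 121/4879 ≈ 2.4800%

step 1 [1y] swap r/1=121/4879: DF=(1 − 121/4879·(0))/(1+121/4879) = 4879/5000 ≈ 0.975800
step 2 [2y] zero: DF = P = 9579/10000 ≈ 0.957900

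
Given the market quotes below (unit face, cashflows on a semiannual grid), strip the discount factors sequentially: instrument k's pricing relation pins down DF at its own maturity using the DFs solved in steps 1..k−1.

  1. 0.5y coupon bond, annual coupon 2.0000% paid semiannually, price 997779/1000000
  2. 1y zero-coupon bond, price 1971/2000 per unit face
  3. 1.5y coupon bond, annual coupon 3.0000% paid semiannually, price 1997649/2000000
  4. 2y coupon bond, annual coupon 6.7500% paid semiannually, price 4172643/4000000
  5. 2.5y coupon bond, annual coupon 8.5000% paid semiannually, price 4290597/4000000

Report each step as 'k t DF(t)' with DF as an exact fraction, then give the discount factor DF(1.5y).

step 1 [0.5y] bond c/2=1/100: DF=(997779/1000000 − 1/100·(0))/(1+1/100) = 9879/10000 ≈ 0.987900
step 2 [1y] zero: DF = P = 1971/2000 ≈ 0.985500
step 3 [1.5y] bond c/2=3/200: DF=(1997649/2000000 − 3/200·(0.987900+0.985500))/(1+3/200) = 9549/10000 ≈ 0.954900
step 4 [2y] bond c/2=27/800: DF=(4172643/4000000 − 27/800·(0.987900+0.985500+0.954900))/(1+27/800) = 1827/2000 ≈ 0.913500
step 5 [2.5y] bond c/2=17/400: DF=(4290597/4000000 − 17/400·(0.987900+0.985500+0.954900+0.913500))/(1+17/400) = 8723/10000 ≈ 0.872300

1 1/2 9879/10000
2 1 1971/2000
3 3/2 9549/10000
4 2 1827/2000
5 5/2 8723/10000
DF(1.5y) = 9549/10000 ≈ 0.954900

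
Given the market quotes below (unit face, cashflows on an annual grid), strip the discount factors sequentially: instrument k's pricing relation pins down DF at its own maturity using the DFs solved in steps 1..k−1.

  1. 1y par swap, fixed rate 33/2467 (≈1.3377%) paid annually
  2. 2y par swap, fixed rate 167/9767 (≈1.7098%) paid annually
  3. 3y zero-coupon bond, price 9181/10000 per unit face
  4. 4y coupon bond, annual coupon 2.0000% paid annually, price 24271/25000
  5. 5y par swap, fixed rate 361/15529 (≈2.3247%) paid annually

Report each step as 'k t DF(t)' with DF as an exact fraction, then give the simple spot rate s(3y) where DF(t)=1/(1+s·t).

1 1 2467/2500
2 2 4833/5000
3 3 9181/10000
4 4 1791/2000
5 5 8917/10000
s(3y) = (1/(9181/10000) − 1)/(3) = 273/9181 ≈ 2.9735%

step 1 [1y] swap r/1=33/2467: DF=(1 − 33/2467·(0))/(1+33/2467) = 2467/2500 ≈ 0.986800
step 2 [2y] swap r/1=167/9767: DF=(1 − 167/9767·(0.986800))/(1+167/9767) = 4833/5000 ≈ 0.966600
step 3 [3y] zero: DF = P = 9181/10000 ≈ 0.918100
step 4 [4y] bond c/1=1/50: DF=(24271/25000 − 1/50·(0.986800+0.966600+0.918100))/(1+1/50) = 1791/2000 ≈ 0.895500
step 5 [5y] swap r/1=361/15529: DF=(1 − 361/15529·(0.986800+0.966600+0.918100+0.895500))/(1+361/15529) = 8917/10000 ≈ 0.891700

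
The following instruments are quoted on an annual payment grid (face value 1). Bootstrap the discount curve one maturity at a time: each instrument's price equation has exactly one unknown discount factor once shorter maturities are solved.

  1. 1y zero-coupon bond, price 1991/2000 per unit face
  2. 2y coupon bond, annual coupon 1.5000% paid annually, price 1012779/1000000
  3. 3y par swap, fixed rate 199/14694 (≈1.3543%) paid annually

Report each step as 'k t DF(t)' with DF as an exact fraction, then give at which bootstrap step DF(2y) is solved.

step 1 [1y] zero: DF = P = 1991/2000 ≈ 0.995500
step 2 [2y] bond c/1=3/200: DF=(1012779/1000000 − 3/200·(0.995500))/(1+3/200) = 9831/10000 ≈ 0.983100
step 3 [3y] swap r/1=199/14694: DF=(1 − 199/14694·(0.995500+0.983100))/(1+199/14694) = 4801/5000 ≈ 0.960200

1 1 1991/2000
2 2 9831/10000
3 3 4801/5000
DF(2y) is solved at step 2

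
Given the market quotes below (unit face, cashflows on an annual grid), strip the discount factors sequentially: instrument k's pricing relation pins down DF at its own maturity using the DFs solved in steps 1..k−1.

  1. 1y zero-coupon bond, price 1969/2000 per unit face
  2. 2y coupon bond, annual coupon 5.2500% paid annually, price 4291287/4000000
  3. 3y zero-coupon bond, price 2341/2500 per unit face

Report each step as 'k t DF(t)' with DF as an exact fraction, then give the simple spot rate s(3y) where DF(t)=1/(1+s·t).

step 1 [1y] zero: DF = P = 1969/2000 ≈ 0.984500
step 2 [2y] bond c/1=21/400: DF=(4291287/4000000 − 21/400·(0.984500))/(1+21/400) = 4851/5000 ≈ 0.970200
step 3 [3y] zero: DF = P = 2341/2500 ≈ 0.936400

1 1 1969/2000
2 2 4851/5000
3 3 2341/2500
s(3y) = (1/(2341/2500) − 1)/(3) = 53/2341 ≈ 2.2640%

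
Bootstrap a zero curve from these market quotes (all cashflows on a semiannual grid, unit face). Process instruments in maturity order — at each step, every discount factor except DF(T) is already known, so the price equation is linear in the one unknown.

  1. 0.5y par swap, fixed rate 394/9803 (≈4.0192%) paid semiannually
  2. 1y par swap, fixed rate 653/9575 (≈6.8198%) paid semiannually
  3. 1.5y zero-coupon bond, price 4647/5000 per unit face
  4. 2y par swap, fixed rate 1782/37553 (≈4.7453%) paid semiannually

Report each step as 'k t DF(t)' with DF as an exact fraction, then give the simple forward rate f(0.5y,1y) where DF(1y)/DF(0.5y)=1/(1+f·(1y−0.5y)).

1 1/2 9803/10000
2 1 9347/10000
3 3/2 4647/5000
4 2 9109/10000
f(0.5y,1y) = ((9803/10000)/(9347/10000) − 1)/(1/2) = 912/9347 ≈ 9.7571%

step 1 [0.5y] swap r/2=197/9803: DF=(1 − 197/9803·(0))/(1+197/9803) = 9803/10000 ≈ 0.980300
step 2 [1y] swap r/2=653/19150: DF=(1 − 653/19150·(0.980300))/(1+653/19150) = 9347/10000 ≈ 0.934700
step 3 [1.5y] zero: DF = P = 4647/5000 ≈ 0.929400
step 4 [2y] swap r/2=891/37553: DF=(1 − 891/37553·(0.980300+0.934700+0.929400))/(1+891/37553) = 9109/10000 ≈ 0.910900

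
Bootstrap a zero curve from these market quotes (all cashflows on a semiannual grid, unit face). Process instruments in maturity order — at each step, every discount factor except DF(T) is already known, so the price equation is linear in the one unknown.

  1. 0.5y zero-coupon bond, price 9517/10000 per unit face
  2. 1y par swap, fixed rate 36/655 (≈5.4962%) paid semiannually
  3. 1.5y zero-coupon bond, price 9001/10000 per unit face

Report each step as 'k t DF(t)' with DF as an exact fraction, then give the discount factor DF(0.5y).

step 1 [0.5y] zero: DF = P = 9517/10000 ≈ 0.951700
step 2 [1y] swap r/2=18/655: DF=(1 − 18/655·(0.951700))/(1+18/655) = 4739/5000 ≈ 0.947800
step 3 [1.5y] zero: DF = P = 9001/10000 ≈ 0.900100

1 1/2 9517/10000
2 1 4739/5000
3 3/2 9001/10000
DF(0.5y) = 9517/10000 ≈ 0.951700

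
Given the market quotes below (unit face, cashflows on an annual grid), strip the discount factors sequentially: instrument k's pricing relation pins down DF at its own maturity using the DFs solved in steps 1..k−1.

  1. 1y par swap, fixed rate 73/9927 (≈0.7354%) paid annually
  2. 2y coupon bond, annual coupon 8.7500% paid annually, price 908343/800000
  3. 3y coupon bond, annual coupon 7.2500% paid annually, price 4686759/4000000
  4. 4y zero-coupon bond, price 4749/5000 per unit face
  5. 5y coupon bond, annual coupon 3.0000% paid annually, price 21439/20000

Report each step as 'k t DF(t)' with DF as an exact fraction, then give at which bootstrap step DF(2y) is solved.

step 1 [1y] swap r/1=73/9927: DF=(1 − 73/9927·(0))/(1+73/9927) = 9927/10000 ≈ 0.992700
step 2 [2y] bond c/1=7/80: DF=(908343/800000 − 7/80·(0.992700))/(1+7/80) = 4821/5000 ≈ 0.964200
step 3 [3y] bond c/1=29/400: DF=(4686759/4000000 − 29/400·(0.992700+0.964200))/(1+29/400) = 4801/5000 ≈ 0.960200
step 4 [4y] zero: DF = P = 4749/5000 ≈ 0.949800
step 5 [5y] bond c/1=3/100: DF=(21439/20000 − 3/100·(0.992700+0.964200+0.960200+0.949800))/(1+3/100) = 9281/10000 ≈ 0.928100

1 1 9927/10000
2 2 4821/5000
3 3 4801/5000
4 4 4749/5000
5 5 9281/10000
DF(2y) is solved at step 2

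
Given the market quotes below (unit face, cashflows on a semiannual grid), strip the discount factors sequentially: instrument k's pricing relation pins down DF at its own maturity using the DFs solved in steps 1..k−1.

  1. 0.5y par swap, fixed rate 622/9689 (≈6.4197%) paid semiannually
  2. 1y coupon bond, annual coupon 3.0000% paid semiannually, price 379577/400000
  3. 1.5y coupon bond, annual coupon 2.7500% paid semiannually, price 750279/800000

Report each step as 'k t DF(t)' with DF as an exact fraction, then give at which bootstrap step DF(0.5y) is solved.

1 1/2 9689/10000
2 1 4603/5000
3 3/2 1799/2000
DF(0.5y) is solved at step 1

step 1 [0.5y] swap r/2=311/9689: DF=(1 − 311/9689·(0))/(1+311/9689) = 9689/10000 ≈ 0.968900
step 2 [1y] bond c/2=3/200: DF=(379577/400000 − 3/200·(0.968900))/(1+3/200) = 4603/5000 ≈ 0.920600
step 3 [1.5y] bond c/2=11/800: DF=(750279/800000 − 11/800·(0.968900+0.920600))/(1+11/800) = 1799/2000 ≈ 0.899500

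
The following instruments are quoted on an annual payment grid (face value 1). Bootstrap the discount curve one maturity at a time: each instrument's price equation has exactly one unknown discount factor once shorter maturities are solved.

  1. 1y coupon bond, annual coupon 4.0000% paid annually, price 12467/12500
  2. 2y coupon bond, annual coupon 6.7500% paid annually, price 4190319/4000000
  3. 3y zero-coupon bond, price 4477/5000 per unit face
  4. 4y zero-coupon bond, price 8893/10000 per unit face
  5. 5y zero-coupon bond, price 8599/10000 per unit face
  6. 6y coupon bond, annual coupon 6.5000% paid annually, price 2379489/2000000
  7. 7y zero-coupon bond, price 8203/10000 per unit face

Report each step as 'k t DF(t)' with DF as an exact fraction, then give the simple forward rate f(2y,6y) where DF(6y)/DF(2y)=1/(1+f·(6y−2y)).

step 1 [1y] bond c/1=1/25: DF=(12467/12500 − 1/25·(0))/(1+1/25) = 959/1000 ≈ 0.959000
step 2 [2y] bond c/1=27/400: DF=(4190319/4000000 − 27/400·(0.959000))/(1+27/400) = 9207/10000 ≈ 0.920700
step 3 [3y] zero: DF = P = 4477/5000 ≈ 0.895400
step 4 [4y] zero: DF = P = 8893/10000 ≈ 0.889300
step 5 [5y] zero: DF = P = 8599/10000 ≈ 0.859900
step 6 [6y] bond c/1=13/200: DF=(2379489/2000000 − 13/200·(0.959000+0.920700+0.895400+0.889300+0.859900))/(1+13/200) = 841/1000 ≈ 0.841000
step 7 [7y] zero: DF = P = 8203/10000 ≈ 0.820300

1 1 959/1000
2 2 9207/10000
3 3 4477/5000
4 4 8893/10000
5 5 8599/10000
6 6 841/1000
7 7 8203/10000
f(2y,6y) = ((9207/10000)/(841/1000) − 1)/(4) = 797/33640 ≈ 2.3692%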